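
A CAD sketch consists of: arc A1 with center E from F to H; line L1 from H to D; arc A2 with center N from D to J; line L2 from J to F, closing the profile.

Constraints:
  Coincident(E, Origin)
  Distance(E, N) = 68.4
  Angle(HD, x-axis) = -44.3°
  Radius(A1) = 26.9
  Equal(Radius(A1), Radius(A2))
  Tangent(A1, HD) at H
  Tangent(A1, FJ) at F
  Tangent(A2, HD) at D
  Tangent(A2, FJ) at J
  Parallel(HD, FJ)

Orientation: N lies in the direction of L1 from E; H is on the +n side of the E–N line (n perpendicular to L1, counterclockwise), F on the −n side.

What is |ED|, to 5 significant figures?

73.499

The slot axis is L1's direction at -44.3°, so u = (cos -44.3°, sin -44.3°) = (0.71569, -0.69842) and n = (−sin -44.3°, cos -44.3°) = (0.69842, 0.71569). E is at the origin and N lies 68.4 along u from E, so N = 68.4·u = (48.953, -47.772). Tangency of A1 to both parallel lines with radius 26.9 puts H and F at E ± 26.9·n: H = (18.787, 19.252), F = (-18.787, -19.252). Equal radii place D and J the same way about N: D = N + 26.9·n = (67.741, -28.519), J = N − 26.9·n = (30.166, -67.024). Then |ED| = |D − E| = 73.499.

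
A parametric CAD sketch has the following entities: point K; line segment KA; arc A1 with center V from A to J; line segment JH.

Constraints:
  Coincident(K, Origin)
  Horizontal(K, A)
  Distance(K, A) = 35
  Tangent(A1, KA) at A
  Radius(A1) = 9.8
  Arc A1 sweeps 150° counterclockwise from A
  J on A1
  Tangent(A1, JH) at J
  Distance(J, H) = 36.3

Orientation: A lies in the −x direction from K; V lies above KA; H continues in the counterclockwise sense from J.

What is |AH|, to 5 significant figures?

45.076

K is at the origin; K and A share the same y with |KA| = 35.0 and A on the −x side, so A = (-35.000, 0.0000). Since A1 is tangent to KA there, VA ⟂ KA, so V = A + (0, 9.8) = (-35.000, 9.8000). On A1, A sits at bearing -90° from V; a 150° counterclockwise sweep puts J at bearing 60°, so J = V + 9.8·(cos 60°, sin 60°) = (-30.100, 18.287). A1 meets JH tangentially, so VJ is at right angles to JH, so JH runs along (−sin 60°, cos 60°); with |JH| = 36.3, H = (-61.537, 36.437). Then |AH| = |H − A| = 45.076.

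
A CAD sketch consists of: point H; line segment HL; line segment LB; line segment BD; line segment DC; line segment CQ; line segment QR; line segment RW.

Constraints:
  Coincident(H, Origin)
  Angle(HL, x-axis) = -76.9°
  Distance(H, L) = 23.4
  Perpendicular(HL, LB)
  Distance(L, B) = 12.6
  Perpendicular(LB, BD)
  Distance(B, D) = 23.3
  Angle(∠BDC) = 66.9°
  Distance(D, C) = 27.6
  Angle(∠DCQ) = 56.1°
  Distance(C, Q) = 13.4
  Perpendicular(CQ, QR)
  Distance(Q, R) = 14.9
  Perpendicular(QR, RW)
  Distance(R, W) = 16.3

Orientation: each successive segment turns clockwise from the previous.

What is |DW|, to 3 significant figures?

20.0

H is at the origin; HL runs at -76.9° with length 23.4, so L = (5.30, -22.8). HL is perpendicular to LB, so LB runs at -167°; with |LB| = 12.6, B = (-6.97, -25.6). LB is perpendicular to BD, so BD runs at 103°; with |BD| = 23.3, D = (-12.2, -2.95). ∠BDC = 66.9° gives DC at -10.0° from the x-axis; with |DC| = 27.6, C = (14.9, -7.75). ∠DCQ = 56.1° gives CQ at -134° from the x-axis; with |CQ| = 13.4, Q = (5.64, -17.4). CQ is perpendicular to QR, so QR runs at 136°; with |QR| = 14.9, R = (-5.10, -7.07). The perpendicularity gives RW at right angles to QR, so RW runs at 46.1°; with |RW| = 16.3, W = (6.21, 4.68). Then |DW| = |W − D| = 20.0.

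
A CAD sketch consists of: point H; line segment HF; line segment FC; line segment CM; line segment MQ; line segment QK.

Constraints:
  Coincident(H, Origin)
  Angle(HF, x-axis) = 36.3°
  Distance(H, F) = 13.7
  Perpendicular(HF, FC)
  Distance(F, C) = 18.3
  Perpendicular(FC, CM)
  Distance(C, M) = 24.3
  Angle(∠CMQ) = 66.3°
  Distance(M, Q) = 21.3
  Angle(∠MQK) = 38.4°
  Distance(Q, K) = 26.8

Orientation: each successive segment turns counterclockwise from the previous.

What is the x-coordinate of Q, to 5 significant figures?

-0.93034

H is at the origin; HF runs at 36.3° with length 13.7, so F = (11.041, 8.1106). HF ⟂ FC, so FC runs at 126.30°; with |FC| = 18.3, C = (0.20738, 22.859). The perpendicularity gives CM at right angles to FC, so CM runs at -143.70°; with |CM| = 24.3, M = (-19.377, 8.4731). ∠CMQ = 66.3° gives MQ at -30.000° from the x-axis; with |MQ| = 21.3, Q = (-0.93034, -2.1769). So Q.x = -0.93034.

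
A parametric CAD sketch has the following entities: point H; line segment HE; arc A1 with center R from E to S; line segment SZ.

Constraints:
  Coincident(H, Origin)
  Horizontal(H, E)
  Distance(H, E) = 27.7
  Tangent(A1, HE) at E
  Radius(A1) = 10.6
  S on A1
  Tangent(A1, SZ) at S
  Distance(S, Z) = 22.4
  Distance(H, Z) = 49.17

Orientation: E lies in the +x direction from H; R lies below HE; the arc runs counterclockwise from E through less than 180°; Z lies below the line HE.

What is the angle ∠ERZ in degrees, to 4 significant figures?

162.0°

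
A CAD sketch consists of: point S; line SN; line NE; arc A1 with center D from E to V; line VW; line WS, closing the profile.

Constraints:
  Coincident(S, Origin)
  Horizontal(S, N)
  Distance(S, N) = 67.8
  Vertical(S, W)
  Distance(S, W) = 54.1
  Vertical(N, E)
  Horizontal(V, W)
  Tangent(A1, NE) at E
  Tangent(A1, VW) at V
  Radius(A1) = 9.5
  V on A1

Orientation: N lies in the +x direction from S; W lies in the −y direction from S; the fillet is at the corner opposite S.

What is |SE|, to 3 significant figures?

81.2

S is at the origin; SN is horizontal with |SN| = 67.8 and N on the +x side, so N = (67.8, 0.00). S and W share the same x with |SW| = 54.1 and W on the −y side, so W = (0.00, -54.1). The virtual corner opposite S is at (67.8, -54.1). A1 meets NE tangentially, so DE is at right angles to NE and tangency of A1 to VW means the radius DV is perpendicular to VW, with radius 9.5, so the center D sits 9.5 in from both sides at D = (58.3, -44.6). That places the tangent points at E = (67.8, -44.6) on NE and V = (58.3, -54.1) on VW. Then |SE| = |E − S| = 81.2.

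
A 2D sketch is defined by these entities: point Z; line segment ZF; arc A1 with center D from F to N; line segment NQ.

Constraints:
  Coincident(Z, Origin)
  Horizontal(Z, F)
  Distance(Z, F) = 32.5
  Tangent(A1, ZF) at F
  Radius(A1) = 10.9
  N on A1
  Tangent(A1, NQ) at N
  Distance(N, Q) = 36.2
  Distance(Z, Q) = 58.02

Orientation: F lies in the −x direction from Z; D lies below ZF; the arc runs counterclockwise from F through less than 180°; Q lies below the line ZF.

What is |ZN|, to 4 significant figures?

45.18

Z is at the origin; ZF is horizontal with |ZF| = 32.5 and F on the −x side, so F = (-32.50, 0.000). The tangent condition forces DF to be normal to ZF, so D = F + (0, -10.9) = (-32.50, -10.90). Since DN ⟂ NQ (tangency), |DQ| = √(10.9² + 36.2²) = 37.81 regardless of where N sits on A1. So Q lies on both circle(Z, 58.02) and circle(D, 37.81); the below-ZF intersection is Q = (-31.55, -48.69). N is the foot of the tangent from Q: N = (-42.85, -14.30).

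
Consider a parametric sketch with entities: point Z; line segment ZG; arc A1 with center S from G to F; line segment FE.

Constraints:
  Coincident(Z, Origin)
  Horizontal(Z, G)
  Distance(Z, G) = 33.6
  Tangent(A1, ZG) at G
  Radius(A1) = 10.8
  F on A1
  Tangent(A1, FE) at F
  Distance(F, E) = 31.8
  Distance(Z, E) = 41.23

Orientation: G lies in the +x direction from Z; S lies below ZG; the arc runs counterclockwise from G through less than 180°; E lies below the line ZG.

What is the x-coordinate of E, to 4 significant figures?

14.66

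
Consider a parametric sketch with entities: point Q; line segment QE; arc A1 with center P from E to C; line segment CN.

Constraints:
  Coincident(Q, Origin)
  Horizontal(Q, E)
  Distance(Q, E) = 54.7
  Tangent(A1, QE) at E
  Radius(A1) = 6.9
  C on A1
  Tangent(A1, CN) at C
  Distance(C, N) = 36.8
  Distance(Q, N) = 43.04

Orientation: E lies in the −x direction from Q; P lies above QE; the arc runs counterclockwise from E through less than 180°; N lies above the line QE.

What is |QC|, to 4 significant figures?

49.16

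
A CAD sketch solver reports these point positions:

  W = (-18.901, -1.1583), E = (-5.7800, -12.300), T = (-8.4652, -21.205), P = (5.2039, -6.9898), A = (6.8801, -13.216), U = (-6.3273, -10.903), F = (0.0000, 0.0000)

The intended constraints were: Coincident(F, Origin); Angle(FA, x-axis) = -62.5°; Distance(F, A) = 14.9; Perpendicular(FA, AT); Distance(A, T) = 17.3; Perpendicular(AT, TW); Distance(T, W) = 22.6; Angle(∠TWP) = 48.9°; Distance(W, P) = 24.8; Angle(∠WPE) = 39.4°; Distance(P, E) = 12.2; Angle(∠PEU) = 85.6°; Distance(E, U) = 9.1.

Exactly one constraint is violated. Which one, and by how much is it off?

Distance(E, U) = 9.1 — off by 7.60.

F = (0.00, 0.00) ✓; FA at -62.50° ✓; |FA| = 14.90 ✓; ∠(FA, AT) = 90.00° ✓; |AT| = 17.30 ✓; ∠(AT, TW) = 90.00° ✓; |TW| = 22.60 ✓; ∠TWP = 48.90° ✓; |WP| = 24.80 ✓; ∠WPE = 39.40° ✓; |PE| = 12.20 ✓; ∠PEU = 85.59° ✓; |EU| = 1.500 ✗.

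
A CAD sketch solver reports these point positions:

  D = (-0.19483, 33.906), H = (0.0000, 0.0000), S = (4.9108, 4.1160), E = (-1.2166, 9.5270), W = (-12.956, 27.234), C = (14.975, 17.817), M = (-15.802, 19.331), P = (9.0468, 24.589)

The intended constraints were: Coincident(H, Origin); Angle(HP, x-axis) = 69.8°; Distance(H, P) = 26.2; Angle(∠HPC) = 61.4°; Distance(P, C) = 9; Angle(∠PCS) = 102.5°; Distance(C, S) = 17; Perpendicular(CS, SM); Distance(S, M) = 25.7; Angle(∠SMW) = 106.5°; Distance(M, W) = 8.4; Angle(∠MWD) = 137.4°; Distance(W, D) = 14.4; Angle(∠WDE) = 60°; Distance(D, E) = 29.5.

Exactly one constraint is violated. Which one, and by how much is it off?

Distance(D, E) = 29.5 — off by 5.10.

H = (0.00, 0.00) ✓; HP at 69.80° ✓; |HP| = 26.20 ✓; ∠HPC = 61.40° ✓; |PC| = 9.000 ✓; ∠PCS = 102.5° ✓; |CS| = 17.00 ✓; ∠(CS, SM) = 90.00° ✓; |SM| = 25.70 ✓; ∠SMW = 106.5° ✓; |MW| = 8.400 ✓; ∠MWD = 137.4° ✓; |WD| = 14.40 ✓; ∠WDE = 60.00° ✓; |DE| = 24.40 ✗.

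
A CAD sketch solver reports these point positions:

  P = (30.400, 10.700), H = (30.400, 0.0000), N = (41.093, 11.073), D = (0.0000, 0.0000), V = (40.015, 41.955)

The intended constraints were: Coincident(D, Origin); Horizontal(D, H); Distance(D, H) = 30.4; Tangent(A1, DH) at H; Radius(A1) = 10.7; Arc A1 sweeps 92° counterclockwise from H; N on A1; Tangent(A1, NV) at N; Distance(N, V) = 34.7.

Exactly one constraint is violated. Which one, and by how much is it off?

Distance(N, V) = 34.7 — off by 3.80.

D = (0.00, 0.00) ✓; D.y = 0.00, H.y = 0.00 ✓; |DH| = 30.40 ✓; ∠(PH, HD) = 90.00° ✓; |PH| = 10.70 ✓; bearing(P→N) − bearing(P→H) = 92.00° ✓; |PN| = 10.70 ✓; ∠(PN, NV) = 90.00° ✓; |NV| = 30.90 ✗.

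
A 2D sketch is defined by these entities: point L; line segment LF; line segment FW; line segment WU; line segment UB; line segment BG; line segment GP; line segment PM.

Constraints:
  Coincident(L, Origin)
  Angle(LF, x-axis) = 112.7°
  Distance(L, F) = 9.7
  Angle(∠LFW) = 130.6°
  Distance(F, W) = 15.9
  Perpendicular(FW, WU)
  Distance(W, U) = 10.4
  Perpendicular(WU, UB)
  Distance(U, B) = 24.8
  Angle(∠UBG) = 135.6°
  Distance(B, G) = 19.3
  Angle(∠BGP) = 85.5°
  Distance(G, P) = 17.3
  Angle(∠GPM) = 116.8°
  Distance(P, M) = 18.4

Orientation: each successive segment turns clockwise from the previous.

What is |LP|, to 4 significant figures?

22.09

∠UBG = 135.6° gives BG at -161.1° from the x-axis; with |BG| = 19.3, G = (-16.71, -9.927). ∠BGP = 85.5° gives GP at 104.4° from the x-axis; with |GP| = 17.3, P = (-21.01, 6.830). Then |LP| = |P − L| = 22.09.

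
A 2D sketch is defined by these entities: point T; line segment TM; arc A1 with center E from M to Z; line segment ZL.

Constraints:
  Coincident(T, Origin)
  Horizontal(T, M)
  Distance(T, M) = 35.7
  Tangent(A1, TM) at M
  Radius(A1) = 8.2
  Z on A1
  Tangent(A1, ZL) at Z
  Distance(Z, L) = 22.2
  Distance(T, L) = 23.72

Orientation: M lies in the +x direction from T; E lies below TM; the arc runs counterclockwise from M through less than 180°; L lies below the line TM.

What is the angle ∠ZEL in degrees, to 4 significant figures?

69.73°

Checks: |EZ| = 8.200 ✓; ∠(EZ, ZL) = 90.00° ✓; |ZL| = 22.20 ✓; |TL| = 23.72 ✓.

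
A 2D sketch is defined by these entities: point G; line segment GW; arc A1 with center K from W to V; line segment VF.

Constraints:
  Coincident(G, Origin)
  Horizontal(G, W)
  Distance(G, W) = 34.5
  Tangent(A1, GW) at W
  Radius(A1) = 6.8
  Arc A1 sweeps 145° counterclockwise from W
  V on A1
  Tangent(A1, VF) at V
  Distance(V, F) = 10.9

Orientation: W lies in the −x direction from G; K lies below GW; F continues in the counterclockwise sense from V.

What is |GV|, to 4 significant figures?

40.34

G is at the origin; G and W share the same y with |GW| = 34.5 and W on the −x side, so W = (-34.50, 0.000). The tangent condition forces KW to be normal to GW, so K = W + (0, -6.8) = (-34.50, -6.800). On A1, W sits at bearing 90° from K; a 145° counterclockwise sweep puts V at bearing 235°, so V = K + 6.8·(cos 235°, sin 235°) = (-38.40, -12.37). Then |GV| = |V − G| = 40.34.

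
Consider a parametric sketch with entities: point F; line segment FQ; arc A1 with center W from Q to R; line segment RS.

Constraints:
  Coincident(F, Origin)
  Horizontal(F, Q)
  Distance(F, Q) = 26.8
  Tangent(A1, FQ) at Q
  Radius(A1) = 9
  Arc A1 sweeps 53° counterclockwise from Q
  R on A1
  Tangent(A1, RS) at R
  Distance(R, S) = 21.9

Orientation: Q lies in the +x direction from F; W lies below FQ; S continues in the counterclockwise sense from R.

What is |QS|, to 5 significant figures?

29.308

On A1, Q sits at bearing 90° from W; a 53° counterclockwise sweep puts R at bearing 143°, so R = W + 9.0·(cos 143°, sin 143°) = (19.612, -3.5837). A1 meets RS tangentially, so WR is at right angles to RS, so RS runs along (−sin 143°, cos 143°); with |RS| = 21.9, S = (6.4325, -21.074). Then |QS| = |S − Q| = 29.308.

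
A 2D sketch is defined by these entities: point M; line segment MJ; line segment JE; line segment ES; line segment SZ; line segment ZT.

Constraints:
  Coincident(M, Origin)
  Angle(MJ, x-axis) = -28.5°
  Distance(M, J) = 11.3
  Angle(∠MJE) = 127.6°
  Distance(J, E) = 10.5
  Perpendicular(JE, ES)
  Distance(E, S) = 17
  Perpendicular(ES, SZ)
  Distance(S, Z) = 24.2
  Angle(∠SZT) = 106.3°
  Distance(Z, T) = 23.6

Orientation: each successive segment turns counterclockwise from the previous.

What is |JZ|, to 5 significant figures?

21.833

M is at the origin; MJ runs at -28.5° with length 11.3, so J = (9.9306, -5.3919). ∠MJE = 127.6° gives JE at 23.900° from the x-axis; with |JE| = 10.5, E = (19.530, -1.1379). The perpendicularity gives ES at right angles to JE, so ES runs at 113.90°; with |ES| = 17.0, S = (12.643, 14.404). The perpendicularity gives SZ at right angles to ES, so SZ runs at -156.10°; with |SZ| = 24.2, Z = (-9.4821, 4.6000). Then |JZ| = |Z − J| = 21.833.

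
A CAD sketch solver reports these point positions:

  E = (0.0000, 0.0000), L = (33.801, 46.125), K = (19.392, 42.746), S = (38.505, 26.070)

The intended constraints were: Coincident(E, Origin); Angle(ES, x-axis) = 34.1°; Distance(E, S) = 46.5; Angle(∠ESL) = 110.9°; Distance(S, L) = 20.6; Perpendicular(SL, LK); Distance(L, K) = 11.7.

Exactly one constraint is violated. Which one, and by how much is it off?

Distance(L, K) = 11.7 — off by 3.10.

E = (0.00, 0.00) ✓; ES at 34.10° ✓; |ES| = 46.50 ✓; ∠ESL = 110.9° ✓; |SL| = 20.60 ✓; ∠(SL, LK) = 90.00° ✓; |LK| = 14.80 ✗.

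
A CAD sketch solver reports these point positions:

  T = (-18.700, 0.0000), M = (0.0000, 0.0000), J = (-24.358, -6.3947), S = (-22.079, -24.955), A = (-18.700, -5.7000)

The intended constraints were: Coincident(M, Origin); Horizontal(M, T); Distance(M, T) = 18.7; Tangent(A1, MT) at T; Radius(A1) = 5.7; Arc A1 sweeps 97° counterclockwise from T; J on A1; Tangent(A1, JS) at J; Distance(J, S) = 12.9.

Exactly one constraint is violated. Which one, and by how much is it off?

Distance(J, S) = 12.9 — off by 5.80.

M = (0.00, 0.00) ✓; M.y = 0.00, T.y = 0.00 ✓; |MT| = 18.70 ✓; ∠(AT, TM) = 90.00° ✓; |AT| = 5.700 ✓; bearing(A→J) − bearing(A→T) = 97.00° ✓; |AJ| = 5.700 ✓; ∠(AJ, JS) = 90.00° ✓; |JS| = 18.70 ✗.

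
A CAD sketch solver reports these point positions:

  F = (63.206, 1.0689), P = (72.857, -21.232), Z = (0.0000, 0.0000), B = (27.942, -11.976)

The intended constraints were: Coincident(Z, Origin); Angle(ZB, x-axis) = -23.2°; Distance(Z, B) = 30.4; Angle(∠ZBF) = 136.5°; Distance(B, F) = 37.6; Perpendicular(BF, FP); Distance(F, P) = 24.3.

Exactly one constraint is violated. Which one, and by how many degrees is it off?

Perpendicular(BF, FP) — off by 3.10°.

Z = (0.00, 0.00) ✓; ZB at -23.20° ✓; |ZB| = 30.40 ✓; ∠ZBF = 136.5° ✓; |BF| = 37.60 ✓; ∠(BF, FP) = 86.90° ✗; |FP| = 24.30 ✓.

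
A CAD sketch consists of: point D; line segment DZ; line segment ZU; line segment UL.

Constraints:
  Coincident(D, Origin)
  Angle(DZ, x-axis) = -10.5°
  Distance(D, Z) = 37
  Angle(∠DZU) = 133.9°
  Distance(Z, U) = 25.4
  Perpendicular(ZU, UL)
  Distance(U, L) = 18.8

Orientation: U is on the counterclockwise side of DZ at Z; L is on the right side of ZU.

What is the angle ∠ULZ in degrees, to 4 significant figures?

53.49°

D is at the origin; DZ runs at -10.5° with length 37.0, so Z = 37.0·(cos -10.5°, sin -10.5°) = (36.38, -6.743). ∠DZU = 133.9°, so ZU runs at -10.5° + (180° − 133.9°) = 35.60° from the x-axis; with |ZU| = 25.4, U = Z + 25.4·(cos 35.60°, sin 35.60°) = (57.03, 8.043). ZU ⟂ UL; with |UL| = 18.8 on the right of ZU, L = U + 18.8·(0.5821, -0.8131) = (67.98, -7.243). Then cos ∠ULZ = LU·LZ / (|LU||LZ|), giving 53.49°.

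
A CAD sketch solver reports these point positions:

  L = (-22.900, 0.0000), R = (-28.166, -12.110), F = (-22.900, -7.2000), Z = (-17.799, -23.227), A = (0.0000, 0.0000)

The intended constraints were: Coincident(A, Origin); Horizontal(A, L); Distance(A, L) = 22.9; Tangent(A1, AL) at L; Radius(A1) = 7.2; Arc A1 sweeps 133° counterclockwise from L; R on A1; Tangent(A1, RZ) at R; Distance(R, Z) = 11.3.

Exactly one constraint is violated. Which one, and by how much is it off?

Distance(R, Z) = 11.3 — off by 3.90.

A = (0.00, 0.00) ✓; A.y = 0.00, L.y = 0.00 ✓; |AL| = 22.90 ✓; ∠(FL, LA) = 90.00° ✓; |FL| = 7.200 ✓; bearing(F→R) − bearing(F→L) = 133.0° ✓; |FR| = 7.200 ✓; ∠(FR, RZ) = 90.00° ✓; |RZ| = 15.20 ✗.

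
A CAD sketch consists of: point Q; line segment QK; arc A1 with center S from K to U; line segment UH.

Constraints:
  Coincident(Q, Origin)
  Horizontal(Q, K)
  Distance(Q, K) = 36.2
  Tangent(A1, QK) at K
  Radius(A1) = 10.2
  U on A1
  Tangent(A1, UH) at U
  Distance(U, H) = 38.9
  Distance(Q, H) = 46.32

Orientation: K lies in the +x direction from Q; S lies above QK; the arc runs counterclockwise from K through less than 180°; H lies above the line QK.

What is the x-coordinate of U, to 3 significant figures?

43.1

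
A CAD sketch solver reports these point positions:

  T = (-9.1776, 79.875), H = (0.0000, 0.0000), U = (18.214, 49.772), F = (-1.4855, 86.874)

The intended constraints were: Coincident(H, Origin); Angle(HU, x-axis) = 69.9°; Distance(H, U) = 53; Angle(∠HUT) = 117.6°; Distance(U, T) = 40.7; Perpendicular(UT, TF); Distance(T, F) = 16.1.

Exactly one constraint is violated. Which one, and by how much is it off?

Distance(T, F) = 16.1 — off by 5.70.

H = (0.00, 0.00) ✓; HU at 69.90° ✓; |HU| = 53.00 ✓; ∠HUT = 117.6° ✓; |UT| = 40.70 ✓; ∠(UT, TF) = 90.00° ✓; |TF| = 10.40 ✗.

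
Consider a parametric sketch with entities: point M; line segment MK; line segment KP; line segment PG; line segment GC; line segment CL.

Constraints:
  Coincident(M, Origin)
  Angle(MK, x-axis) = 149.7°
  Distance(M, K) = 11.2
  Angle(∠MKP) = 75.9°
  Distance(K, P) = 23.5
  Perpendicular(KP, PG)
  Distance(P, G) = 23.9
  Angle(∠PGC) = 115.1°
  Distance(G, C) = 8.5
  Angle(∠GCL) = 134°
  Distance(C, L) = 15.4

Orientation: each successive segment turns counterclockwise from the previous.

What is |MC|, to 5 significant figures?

21.164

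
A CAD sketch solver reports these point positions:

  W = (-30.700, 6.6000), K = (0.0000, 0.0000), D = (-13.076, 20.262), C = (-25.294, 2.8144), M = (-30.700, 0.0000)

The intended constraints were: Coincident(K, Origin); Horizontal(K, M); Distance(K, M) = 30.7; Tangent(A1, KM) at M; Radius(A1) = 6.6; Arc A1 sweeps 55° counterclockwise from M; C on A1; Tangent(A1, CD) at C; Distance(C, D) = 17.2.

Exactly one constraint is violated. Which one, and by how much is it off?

Distance(C, D) = 17.2 — off by 4.10.

K = (0.00, 0.00) ✓; K.y = 0.00, M.y = 0.00 ✓; |KM| = 30.70 ✓; ∠(WM, MK) = 90.00° ✓; |WM| = 6.600 ✓; bearing(W→C) − bearing(W→M) = 55.00° ✓; |WC| = 6.600 ✓; ∠(WC, CD) = 90.00° ✓; |CD| = 21.30 ✗.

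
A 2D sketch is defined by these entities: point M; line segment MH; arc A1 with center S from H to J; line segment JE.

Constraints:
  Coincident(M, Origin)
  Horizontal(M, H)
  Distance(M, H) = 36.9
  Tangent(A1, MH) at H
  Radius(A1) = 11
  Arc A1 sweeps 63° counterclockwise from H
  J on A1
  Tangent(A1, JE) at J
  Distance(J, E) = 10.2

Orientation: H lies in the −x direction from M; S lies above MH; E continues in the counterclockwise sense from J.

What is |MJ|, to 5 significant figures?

27.757

Tangency of A1 to MH means the radius SH is perpendicular to MH, so S = H + (0, 11) = (-36.900, 11.000). On A1, H sits at bearing -90° from S; a 63° counterclockwise sweep puts J at bearing -27°, so J = S + 11.0·(cos -27°, sin -27°) = (-27.099, 6.0061). Then |MJ| = |J − M| = 27.757.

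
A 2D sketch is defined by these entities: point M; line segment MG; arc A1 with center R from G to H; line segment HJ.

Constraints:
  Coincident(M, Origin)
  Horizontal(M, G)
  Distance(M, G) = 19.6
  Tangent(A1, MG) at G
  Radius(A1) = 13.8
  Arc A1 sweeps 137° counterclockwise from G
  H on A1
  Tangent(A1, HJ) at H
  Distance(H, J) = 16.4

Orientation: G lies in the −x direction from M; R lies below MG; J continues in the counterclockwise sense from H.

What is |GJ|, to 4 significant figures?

35.17

M is at the origin; M and G share the same y with |MG| = 19.6 and G on the −x side, so G = (-19.60, 0.000). Since A1 is tangent to MG there, RG ⟂ MG, so R = G + (0, -13.8) = (-19.60, -13.80). On A1, G sits at bearing 90° from R; a 137° counterclockwise sweep puts H at bearing 227°, so H = R + 13.8·(cos 227°, sin 227°) = (-29.01, -23.89). Since A1 is tangent to HJ there, RH ⟂ HJ, so HJ runs along (−sin 227°, cos 227°); with |HJ| = 16.4, J = (-17.02, -35.08). Then |GJ| = |J − G| = 35.17.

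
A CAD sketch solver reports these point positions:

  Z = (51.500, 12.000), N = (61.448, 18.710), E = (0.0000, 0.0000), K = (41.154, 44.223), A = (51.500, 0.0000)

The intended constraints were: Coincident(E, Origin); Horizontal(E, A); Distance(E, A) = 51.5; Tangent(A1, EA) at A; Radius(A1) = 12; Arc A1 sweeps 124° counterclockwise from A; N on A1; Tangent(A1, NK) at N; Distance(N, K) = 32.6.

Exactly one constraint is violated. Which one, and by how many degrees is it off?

Tangent(A1, NK) at N — off by 4.50°.

E = (0.00, 0.00) ✓; E.y = 0.00, A.y = 0.00 ✓; |EA| = 51.50 ✓; ∠(ZA, AE) = 90.00° ✓; |ZA| = 12.00 ✓; bearing(Z→N) − bearing(Z→A) = 124.0° ✓; |ZN| = 12.00 ✓; ∠(ZN, NK) = 85.50° ✗; |NK| = 32.60 ✓.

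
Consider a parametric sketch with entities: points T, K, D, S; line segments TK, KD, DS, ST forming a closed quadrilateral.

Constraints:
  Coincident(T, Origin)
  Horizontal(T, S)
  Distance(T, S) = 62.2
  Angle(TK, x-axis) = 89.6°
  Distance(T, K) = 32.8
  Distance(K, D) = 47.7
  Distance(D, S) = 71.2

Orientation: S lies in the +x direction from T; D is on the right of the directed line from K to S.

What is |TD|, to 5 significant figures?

16.140

Checks: |TS| = 62.20 ✓; |TK| = 32.80 ✓; |KD| = 47.70 ✓; |DS| = 71.20 ✓.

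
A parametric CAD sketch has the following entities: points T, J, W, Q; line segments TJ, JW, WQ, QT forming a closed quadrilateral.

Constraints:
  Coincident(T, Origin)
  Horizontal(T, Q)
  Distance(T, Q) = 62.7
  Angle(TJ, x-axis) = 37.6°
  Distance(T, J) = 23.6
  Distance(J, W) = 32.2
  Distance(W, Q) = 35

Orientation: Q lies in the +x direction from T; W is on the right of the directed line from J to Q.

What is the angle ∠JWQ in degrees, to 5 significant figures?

86.991°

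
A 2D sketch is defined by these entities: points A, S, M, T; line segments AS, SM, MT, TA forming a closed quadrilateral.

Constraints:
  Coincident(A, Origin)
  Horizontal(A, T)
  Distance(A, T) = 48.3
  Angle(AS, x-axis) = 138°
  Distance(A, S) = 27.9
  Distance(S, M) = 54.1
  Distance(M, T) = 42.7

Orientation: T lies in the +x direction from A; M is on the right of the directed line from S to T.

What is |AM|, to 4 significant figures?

27.00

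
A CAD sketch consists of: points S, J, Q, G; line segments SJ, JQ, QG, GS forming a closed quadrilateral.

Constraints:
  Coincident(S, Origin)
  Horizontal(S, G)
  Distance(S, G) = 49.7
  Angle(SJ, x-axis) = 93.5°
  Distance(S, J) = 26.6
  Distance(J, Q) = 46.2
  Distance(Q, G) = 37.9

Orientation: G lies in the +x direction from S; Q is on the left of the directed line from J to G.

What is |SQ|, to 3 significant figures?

57.2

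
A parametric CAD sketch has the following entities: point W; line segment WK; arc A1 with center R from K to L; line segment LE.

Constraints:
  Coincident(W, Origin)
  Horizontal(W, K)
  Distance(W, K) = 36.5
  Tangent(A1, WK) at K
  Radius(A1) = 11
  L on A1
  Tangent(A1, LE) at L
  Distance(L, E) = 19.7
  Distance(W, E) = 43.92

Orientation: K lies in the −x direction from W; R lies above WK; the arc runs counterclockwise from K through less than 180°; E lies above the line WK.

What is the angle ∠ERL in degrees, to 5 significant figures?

60.822°

Checks: |RL| = 11.00 ✓; ∠(RL, LE) = 90.00° ✓; |LE| = 19.70 ✓; |WE| = 43.92 ✓.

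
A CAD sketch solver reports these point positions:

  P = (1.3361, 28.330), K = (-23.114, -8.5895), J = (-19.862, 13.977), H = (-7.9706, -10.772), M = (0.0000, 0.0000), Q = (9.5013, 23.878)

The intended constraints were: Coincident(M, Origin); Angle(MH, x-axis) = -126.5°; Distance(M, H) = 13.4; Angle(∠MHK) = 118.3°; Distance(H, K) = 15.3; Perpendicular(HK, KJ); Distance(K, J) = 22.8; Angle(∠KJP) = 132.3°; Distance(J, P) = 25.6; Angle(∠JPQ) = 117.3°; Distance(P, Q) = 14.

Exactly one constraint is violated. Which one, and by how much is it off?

Distance(P, Q) = 14 — off by 4.70.

M = (0.00, 0.00) ✓; MH at -126.5° ✓; |MH| = 13.40 ✓; ∠MHK = 118.3° ✓; |HK| = 15.30 ✓; ∠(HK, KJ) = 90.00° ✓; |KJ| = 22.80 ✓; ∠KJP = 132.3° ✓; |JP| = 25.60 ✓; ∠JPQ = 117.3° ✓; |PQ| = 9.300 ✗.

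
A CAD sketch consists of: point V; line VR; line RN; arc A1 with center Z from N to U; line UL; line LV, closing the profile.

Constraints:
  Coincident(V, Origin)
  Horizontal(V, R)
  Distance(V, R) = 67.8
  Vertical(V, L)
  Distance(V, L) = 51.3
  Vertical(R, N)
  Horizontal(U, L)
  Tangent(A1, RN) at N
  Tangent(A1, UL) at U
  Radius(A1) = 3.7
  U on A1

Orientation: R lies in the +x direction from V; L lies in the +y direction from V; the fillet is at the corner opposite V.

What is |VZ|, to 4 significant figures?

79.84

VL is vertical with |VL| = 51.3 and L on the +y side, so L = (0.000, 51.30). The virtual corner opposite V is at (67.80, 51.30). Tangency of A1 to RN means the radius ZN is perpendicular to RN and A1 meets UL tangentially, so ZU is at right angles to UL, with radius 3.7, so the center Z sits 3.7 in from both sides at Z = (64.10, 47.60). Then |VZ| = |Z − V| = 79.84.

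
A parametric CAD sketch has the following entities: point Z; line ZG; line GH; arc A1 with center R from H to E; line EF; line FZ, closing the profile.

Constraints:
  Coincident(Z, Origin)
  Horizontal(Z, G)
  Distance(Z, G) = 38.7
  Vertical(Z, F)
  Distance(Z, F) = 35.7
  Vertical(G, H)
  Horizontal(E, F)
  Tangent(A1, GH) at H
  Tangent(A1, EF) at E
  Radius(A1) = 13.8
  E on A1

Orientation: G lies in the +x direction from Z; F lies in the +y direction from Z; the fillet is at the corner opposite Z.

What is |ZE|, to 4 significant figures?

43.53

Z is at the origin; Z and G share the same y with |ZG| = 38.7 and G on the +x side, so G = (38.70, 0.000). Z and F share the same x with |ZF| = 35.7 and F on the +y side, so F = (0.000, 35.70). The virtual corner opposite Z is at (38.70, 35.70). Since A1 is tangent to GH there, RH ⟂ GH and tangency of A1 to EF means the radius RE is perpendicular to EF, with radius 13.8, so the center R sits 13.8 in from both sides at R = (24.90, 21.90). That places the tangent points at H = (38.70, 21.90) on GH and E = (24.90, 35.70) on EF. Then |ZE| = |E − Z| = 43.53.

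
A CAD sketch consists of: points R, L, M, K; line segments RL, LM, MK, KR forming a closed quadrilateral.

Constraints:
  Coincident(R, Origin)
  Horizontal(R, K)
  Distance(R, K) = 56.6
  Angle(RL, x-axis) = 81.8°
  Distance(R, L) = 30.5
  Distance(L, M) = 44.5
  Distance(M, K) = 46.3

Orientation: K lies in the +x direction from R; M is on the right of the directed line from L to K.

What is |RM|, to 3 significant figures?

18.4

R is at the origin; RK is horizontal with |RK| = 56.6 and K in +x, so K = (56.6, 0). RL runs at 81.8° with |RL| = 30.5, so L = (4.35, 30.2). M is determined by |LM| = 44.5 and |MK| = 46.3 together: it lies at the intersection of circle(L, 44.5) and circle(K, 46.3). With |LK| = 60.3, the foot of the radical line on LK is 28.8 from L and the perpendicular offset is √(44.5² − 28.8²) = 33.9. Taking the right-of-LK solution: M = (12.3, -13.6).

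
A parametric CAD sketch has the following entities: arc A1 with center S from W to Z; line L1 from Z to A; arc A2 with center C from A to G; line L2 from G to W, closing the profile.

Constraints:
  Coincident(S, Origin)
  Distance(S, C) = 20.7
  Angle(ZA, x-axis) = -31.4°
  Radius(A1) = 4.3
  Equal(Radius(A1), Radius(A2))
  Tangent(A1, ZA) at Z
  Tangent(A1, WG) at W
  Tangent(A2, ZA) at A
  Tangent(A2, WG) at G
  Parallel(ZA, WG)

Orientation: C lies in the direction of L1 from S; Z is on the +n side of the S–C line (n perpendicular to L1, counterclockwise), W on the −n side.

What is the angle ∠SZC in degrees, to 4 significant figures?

78.26°

S is at the origin and C lies 20.7 along u from S, so C = 20.7·u = (17.67, -10.78). Tangency of A1 to both parallel lines with radius 4.3 puts Z and W at S ± 4.3·n: Z = (2.240, 3.670), W = (-2.240, -3.670). Then cos ∠SZC = ZS·ZC / (|ZS||ZC|), giving 78.26°.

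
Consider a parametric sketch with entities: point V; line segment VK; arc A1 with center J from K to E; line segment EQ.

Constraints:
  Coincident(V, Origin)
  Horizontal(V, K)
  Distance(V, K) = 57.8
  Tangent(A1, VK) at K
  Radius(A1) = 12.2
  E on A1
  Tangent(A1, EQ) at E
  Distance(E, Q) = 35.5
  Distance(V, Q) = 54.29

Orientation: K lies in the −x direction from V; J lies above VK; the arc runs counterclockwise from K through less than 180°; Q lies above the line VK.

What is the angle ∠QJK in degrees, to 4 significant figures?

142.0°

V is at the origin; V and K share the same y with |VK| = 57.8 and K on the −x side, so K = (-57.80, 0.000). The tangent condition forces JK to be normal to VK, so J = K + (0, 12.2) = (-57.80, 12.20). Since JE ⟂ EQ (tangency), |JQ| = √(12.2² + 35.5²) = 37.54 regardless of where E sits on A1. So Q lies on both circle(V, 54.29) and circle(J, 37.54); the above-VK intersection is Q = (-34.68, 41.77). E is the foot of the tangent from Q: E = (-46.27, 8.217).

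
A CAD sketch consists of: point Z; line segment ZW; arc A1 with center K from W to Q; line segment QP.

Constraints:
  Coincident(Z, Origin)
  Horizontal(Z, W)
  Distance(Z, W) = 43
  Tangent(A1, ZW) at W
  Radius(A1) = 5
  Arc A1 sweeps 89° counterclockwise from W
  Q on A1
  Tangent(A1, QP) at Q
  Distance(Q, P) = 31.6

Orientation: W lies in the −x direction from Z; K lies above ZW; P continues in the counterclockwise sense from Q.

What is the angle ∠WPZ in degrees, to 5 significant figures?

54.374°

On A1, W sits at bearing -90° from K; an 89° counterclockwise sweep puts Q at bearing -1°, so Q = K + 5.0·(cos -1°, sin -1°) = (-38.001, 4.9127). The tangent condition forces KQ to be normal to QP, so QP runs along (−sin -1°, cos -1°); with |QP| = 31.6, P = (-37.449, 36.508). Then cos ∠WPZ = PW·PZ / (|PW||PZ|), giving 54.374°.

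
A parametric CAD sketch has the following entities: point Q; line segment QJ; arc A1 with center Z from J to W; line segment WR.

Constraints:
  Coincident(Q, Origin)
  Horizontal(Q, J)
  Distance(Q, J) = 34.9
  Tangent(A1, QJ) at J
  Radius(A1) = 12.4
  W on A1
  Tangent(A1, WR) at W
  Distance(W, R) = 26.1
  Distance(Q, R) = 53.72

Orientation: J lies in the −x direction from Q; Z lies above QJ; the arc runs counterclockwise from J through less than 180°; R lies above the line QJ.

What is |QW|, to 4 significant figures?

29.39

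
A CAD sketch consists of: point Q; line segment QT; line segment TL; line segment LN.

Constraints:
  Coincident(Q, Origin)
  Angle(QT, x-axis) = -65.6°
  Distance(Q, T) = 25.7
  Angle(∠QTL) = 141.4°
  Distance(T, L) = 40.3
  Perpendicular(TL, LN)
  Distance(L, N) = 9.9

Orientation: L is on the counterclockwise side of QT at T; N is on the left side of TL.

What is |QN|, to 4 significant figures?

60.70

∠QTL = 141.4°, so TL runs at -65.6° + (180° − 141.4°) = -27.00° from the x-axis; with |TL| = 40.3, L = T + 40.3·(cos -27.00°, sin -27.00°) = (46.52, -41.70). The perpendicularity gives LN at right angles to TL; with |LN| = 9.9 on the left of TL, N = L + 9.9·(0.4540, 0.8910) = (51.02, -32.88). Then |QN| = |N − Q| = 60.70.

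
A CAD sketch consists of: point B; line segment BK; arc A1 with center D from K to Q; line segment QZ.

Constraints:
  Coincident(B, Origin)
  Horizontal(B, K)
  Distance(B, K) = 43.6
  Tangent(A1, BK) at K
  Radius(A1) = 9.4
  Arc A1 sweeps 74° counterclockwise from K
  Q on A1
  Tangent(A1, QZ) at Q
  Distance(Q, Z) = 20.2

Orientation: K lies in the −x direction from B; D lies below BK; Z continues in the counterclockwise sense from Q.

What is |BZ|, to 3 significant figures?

63.8

B is at the origin; B and K share the same y with |BK| = 43.6 and K on the −x side, so K = (-43.6, 0.00). A1 meets BK tangentially, so DK is at right angles to BK, so D = K + (0, -9.4) = (-43.6, -9.40). On A1, K sits at bearing 90° from D; a 74° counterclockwise sweep puts Q at bearing 164°, so Q = D + 9.4·(cos 164°, sin 164°) = (-52.6, -6.81). The tangent condition forces DQ to be normal to QZ, so QZ runs along (−sin 164°, cos 164°); with |QZ| = 20.2, Z = (-58.2, -26.2). Then |BZ| = |Z − B| = 63.8.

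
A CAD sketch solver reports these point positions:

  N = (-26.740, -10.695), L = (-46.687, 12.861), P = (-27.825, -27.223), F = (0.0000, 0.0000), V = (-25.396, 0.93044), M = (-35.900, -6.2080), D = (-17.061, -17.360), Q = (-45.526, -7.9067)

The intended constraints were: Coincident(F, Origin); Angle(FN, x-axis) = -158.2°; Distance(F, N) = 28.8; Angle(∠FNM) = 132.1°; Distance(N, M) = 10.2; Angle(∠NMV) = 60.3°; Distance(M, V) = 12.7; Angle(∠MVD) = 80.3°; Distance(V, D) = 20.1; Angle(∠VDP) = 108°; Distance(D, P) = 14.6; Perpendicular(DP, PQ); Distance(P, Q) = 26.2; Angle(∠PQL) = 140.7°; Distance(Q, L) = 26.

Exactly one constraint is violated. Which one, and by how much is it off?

Distance(Q, L) = 26 — off by 5.20.

F = (0.00, 0.00) ✓; FN at -158.2° ✓; |FN| = 28.80 ✓; ∠FNM = 132.1° ✓; |NM| = 10.20 ✓; ∠NMV = 60.30° ✓; |MV| = 12.70 ✓; ∠MVD = 80.30° ✓; |VD| = 20.10 ✓; ∠VDP = 108.0° ✓; |DP| = 14.60 ✓; ∠(DP, PQ) = 90.00° ✓; |PQ| = 26.20 ✓; ∠PQL = 140.7° ✓; |QL| = 20.80 ✗.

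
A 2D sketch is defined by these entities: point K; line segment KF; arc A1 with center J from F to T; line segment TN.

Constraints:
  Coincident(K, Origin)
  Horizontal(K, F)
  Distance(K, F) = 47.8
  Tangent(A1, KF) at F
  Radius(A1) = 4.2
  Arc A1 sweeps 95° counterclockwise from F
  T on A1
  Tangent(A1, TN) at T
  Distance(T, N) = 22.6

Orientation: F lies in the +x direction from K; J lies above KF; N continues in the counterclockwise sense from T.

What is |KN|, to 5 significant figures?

56.875

K is at the origin; KF is horizontal with |KF| = 47.8 and F on the +x side, so F = (47.800, 0.0000). The tangent condition forces JF to be normal to KF, so J = F + (0, 4.2) = (47.800, 4.2000). On A1, F sits at bearing -90° from J; a 95° counterclockwise sweep puts T at bearing 5°, so T = J + 4.2·(cos 5°, sin 5°) = (51.984, 4.5661). Tangency of A1 to TN means the radius JT is perpendicular to TN, so TN runs along (−sin 5°, cos 5°); with |TN| = 22.6, N = (50.014, 27.080). Then |KN| = |N − K| = 56.875.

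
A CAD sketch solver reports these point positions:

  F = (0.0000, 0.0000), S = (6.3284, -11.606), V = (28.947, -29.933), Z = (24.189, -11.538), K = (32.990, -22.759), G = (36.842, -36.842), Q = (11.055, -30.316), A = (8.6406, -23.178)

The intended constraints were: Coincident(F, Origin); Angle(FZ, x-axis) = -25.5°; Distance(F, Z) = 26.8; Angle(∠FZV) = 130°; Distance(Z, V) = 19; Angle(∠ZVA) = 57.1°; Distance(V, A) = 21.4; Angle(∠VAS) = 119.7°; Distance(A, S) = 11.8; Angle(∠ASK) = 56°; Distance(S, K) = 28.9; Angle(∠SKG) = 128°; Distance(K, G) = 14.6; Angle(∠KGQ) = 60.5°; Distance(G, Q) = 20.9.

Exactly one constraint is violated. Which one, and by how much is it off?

Distance(G, Q) = 20.9 — off by 5.70.

F = (0.00, 0.00) ✓; FZ at -25.50° ✓; |FZ| = 26.80 ✓; ∠FZV = 130.0° ✓; |ZV| = 19.00 ✓; ∠ZVA = 57.10° ✓; |VA| = 21.40 ✓; ∠VAS = 119.7° ✓; |AS| = 11.80 ✓; ∠ASK = 56.00° ✓; |SK| = 28.90 ✓; ∠SKG = 128.0° ✓; |KG| = 14.60 ✓; ∠KGQ = 60.50° ✓; |GQ| = 26.60 ✗.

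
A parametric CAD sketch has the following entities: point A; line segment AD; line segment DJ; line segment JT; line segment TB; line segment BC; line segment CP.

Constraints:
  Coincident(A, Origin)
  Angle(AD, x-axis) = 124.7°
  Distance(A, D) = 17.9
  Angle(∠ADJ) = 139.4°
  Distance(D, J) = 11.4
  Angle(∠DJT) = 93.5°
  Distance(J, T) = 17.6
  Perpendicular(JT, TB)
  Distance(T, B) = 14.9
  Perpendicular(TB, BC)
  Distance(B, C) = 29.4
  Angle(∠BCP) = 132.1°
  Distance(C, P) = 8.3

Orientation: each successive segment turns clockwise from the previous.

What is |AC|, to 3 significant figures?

24.4

A is at the origin; AD runs at 124.7° with length 17.9, so D = (-10.2, 14.7). ∠ADJ = 139.4° gives DJ at 84.1° from the x-axis; with |DJ| = 11.4, J = (-9.02, 26.1). ∠DJT = 93.5° gives JT at -2.40° from the x-axis; with |JT| = 17.6, T = (8.57, 25.3). JT ⟂ TB, so TB runs at -92.4°; with |TB| = 14.9, B = (7.94, 10.4). TB ⟂ BC, so BC runs at 178°; with |BC| = 29.4, C = (-21.4, 11.7). Then |AC| = |C − A| = 24.4.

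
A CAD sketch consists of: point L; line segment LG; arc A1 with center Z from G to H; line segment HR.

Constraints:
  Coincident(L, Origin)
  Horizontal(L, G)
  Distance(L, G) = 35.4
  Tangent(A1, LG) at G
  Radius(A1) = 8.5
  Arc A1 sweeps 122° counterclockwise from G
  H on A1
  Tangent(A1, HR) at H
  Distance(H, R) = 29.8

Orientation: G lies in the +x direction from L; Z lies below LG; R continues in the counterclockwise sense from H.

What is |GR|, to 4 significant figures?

39.23

L is at the origin; L and G share the same y with |LG| = 35.4 and G on the +x side, so G = (35.40, 0.000). The tangent condition forces ZG to be normal to LG, so Z = G + (0, -8.5) = (35.40, -8.500). On A1, G sits at bearing 90° from Z; a 122° counterclockwise sweep puts H at bearing 212°, so H = Z + 8.5·(cos 212°, sin 212°) = (28.19, -13.00). Tangency of A1 to HR means the radius ZH is perpendicular to HR, so HR runs along (−sin 212°, cos 212°); with |HR| = 29.8, R = (43.98, -38.28). Then |GR| = |R − G| = 39.23.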